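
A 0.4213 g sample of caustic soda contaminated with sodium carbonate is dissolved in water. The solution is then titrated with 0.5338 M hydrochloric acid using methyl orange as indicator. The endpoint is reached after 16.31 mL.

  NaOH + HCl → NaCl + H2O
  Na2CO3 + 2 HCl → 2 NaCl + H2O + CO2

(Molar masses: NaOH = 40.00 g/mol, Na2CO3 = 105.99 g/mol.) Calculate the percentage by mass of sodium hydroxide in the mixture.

n(HCl) = 0.01631 × 0.5338 = 8.706 × 10^-3 mol
Let x = n(NaOH), y = n(Na2CO3).
Titrant: 1x + 2y = 8.706 × 10^-3;  mass: 40.00x + 105.99y = 0.4213
Solving, x = 3.085 × 10^-3 mol, y = 2.811 × 10^-3 mol
mass of NaOH = 3.085 × 10^-3 × 40.00 = 0.1234 g
% NaOH = 0.1234 / 0.4213 × 100 = 29.29 %

29.29 %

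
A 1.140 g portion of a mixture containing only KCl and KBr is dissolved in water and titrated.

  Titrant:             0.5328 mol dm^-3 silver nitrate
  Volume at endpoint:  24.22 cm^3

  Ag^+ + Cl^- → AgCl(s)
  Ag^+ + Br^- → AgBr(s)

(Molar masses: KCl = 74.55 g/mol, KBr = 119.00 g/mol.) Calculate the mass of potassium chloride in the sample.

0.6635 g

n(AgNO3) = 0.02422 × 0.5328 = 0.01290 mol
Let x = n(KCl), y = n(KBr).
Titrant: 1x + 1y = 0.01290;  mass: 74.55x + 119.00y = 1.140
Solving, x = 8.900 × 10^-3 mol, y = 4.004 × 10^-3 mol
mass of KCl = 8.900 × 10^-3 × 74.55 = 0.6635 g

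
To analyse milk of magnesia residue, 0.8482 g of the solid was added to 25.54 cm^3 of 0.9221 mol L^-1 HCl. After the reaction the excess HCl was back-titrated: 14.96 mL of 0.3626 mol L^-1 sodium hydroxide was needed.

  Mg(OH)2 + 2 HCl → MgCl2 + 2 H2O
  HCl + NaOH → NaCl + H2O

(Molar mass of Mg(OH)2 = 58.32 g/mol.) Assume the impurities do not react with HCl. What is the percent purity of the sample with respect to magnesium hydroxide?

62.31 %

n(HCl) added = 0.02554 × 0.9221 = 0.02355 mol
n(NaOH) used in back-titration = 0.01496 × 0.3626 = 5.424 × 10^-3 mol
n(HCl) left over = 5.424 × 10^-3 mol (1:1 ratio)
n(HCl) consumed by analyte = 0.02355 − 5.424 × 10^-3 = 0.01813 mol
From the 1:2 ratio, n(Mg(OH)2) = 1/2 × 0.01813 = 9.063 × 10^-3 mol
mass of Mg(OH)2 = 9.063 × 10^-3 × 58.32 = 0.5286 g
% Mg(OH)2 = 0.5286 / 0.8482 × 100 = 62.31 %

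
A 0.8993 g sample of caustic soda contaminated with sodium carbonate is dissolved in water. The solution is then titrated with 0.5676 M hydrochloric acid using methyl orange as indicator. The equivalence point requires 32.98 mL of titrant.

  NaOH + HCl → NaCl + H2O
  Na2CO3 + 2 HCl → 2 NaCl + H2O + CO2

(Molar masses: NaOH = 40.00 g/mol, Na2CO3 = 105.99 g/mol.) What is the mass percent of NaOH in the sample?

n(HCl) = 0.03298 × 0.5676 = 0.01872 mol
Let x = n(NaOH), y = n(Na2CO3).
Titrant: 1x + 2y = 0.01872;  mass: 40.00x + 105.99y = 0.8993
Solving, x = 7.136 × 10^-3 mol, y = 5.792 × 10^-3 mol
mass of NaOH = 7.136 × 10^-3 × 40.00 = 0.2855 g
% NaOH = 0.2855 / 0.8993 × 100 = 31.74 %

31.74 %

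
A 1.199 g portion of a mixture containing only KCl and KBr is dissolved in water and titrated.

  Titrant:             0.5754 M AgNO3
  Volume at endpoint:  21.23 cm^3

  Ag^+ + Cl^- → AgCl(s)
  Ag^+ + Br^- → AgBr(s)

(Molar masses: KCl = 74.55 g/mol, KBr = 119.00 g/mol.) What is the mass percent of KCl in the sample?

35.62 %

n(AgNO3) = 0.02123 × 0.5754 = 0.01222 mol
Let x = n(KCl), y = n(KBr).
Titrant: 1x + 1y = 0.01222;  mass: 74.55x + 119.00y = 1.199
Solving, x = 5.729 × 10^-3 mol, y = 6.486 × 10^-3 mol
mass of KCl = 5.729 × 10^-3 × 74.55 = 0.4271 g
% KCl = 0.4271 / 1.199 × 100 = 35.62 %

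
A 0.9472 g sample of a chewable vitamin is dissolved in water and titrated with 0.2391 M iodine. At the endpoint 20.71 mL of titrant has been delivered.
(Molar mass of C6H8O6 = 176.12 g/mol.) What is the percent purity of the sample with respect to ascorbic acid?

C6H8O6 + I2 → C6H6O6 + 2 HI
n(I2) = 0.02071 L × 0.2391 mol/L = 4.952 × 10^-3 mol
n(C6H8O6) = 4.952 × 10^-3 mol (1:1 ratio)
mass of C6H8O6 = 4.952 × 10^-3 × 176.12 g/mol = 0.8721 g
% C6H8O6 = 0.8721 / 0.9472 × 100 = 92.07 %

92.07 %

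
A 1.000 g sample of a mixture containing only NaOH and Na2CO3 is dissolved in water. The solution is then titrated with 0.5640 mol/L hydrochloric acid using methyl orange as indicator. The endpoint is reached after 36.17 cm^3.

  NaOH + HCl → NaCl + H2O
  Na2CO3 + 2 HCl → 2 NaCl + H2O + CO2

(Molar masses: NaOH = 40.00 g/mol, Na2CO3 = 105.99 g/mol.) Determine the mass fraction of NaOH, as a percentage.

n(HCl) = 0.03617 × 0.5640 = 0.02040 mol
Let x = n(NaOH), y = n(Na2CO3).
Titrant: 1x + 2y = 0.02040;  mass: 40.00x + 105.99y = 1.000
Solving, x = 6.240 × 10^-3 mol, y = 7.080 × 10^-3 mol
mass of NaOH = 6.240 × 10^-3 × 40.00 = 0.2496 g
% NaOH = 0.2496 / 1.000 × 100 = 24.96 %

24.96 %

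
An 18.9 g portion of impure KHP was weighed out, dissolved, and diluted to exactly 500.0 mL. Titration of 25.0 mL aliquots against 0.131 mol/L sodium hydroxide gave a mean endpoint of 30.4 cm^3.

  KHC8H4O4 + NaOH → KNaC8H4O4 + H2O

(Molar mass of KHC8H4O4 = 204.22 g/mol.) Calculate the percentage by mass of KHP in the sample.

n(NaOH) per titration = 0.0304 × 0.131 = 3.98 × 10^-3 mol
n(KHC8H4O4) in each aliquot = 3.98 × 10^-3 mol (1:1 ratio)
n(KHC8H4O4) in the whole flask = 3.98 × 10^-3 × 500.0/25.0 = 0.0796 mol
mass of KHC8H4O4 = 0.0796 × 204.22 = 16.3 g
% KHC8H4O4 = 16.3 / 18.9 × 100 = 86.1 %

86.1 %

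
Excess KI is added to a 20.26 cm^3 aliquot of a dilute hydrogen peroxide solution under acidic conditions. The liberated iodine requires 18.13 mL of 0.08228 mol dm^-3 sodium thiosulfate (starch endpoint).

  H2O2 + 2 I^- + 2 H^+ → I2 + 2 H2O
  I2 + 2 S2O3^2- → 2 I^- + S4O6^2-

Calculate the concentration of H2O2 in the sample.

n(S2O3^2-) = 0.01813 × 0.08228 = 1.492 × 10^-3 mol
n(I2) = n(S2O3^2-)/2 = 7.459 × 10^-4 mol
n(H2O2) in the aliquot = 7.459 × 10^-4 mol (1:1 ratio)
[H2O2] = 7.459 × 10^-4 / 0.02026 = 0.03681 mol/L

0.03681 mol/L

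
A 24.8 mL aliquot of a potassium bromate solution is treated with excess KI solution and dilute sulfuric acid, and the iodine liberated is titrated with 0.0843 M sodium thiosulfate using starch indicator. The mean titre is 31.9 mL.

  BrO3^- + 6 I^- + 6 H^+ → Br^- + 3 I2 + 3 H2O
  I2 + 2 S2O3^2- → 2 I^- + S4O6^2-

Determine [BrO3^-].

0.0181 M

n(S2O3^2-) = 0.0319 × 0.0843 = 2.69 × 10^-3 mol
n(I2) = n(S2O3^2-)/2 = 1.34 × 10^-3 mol
From the 1:3 ratio, n(BrO3^-) in the aliquot = 1/3 × 1.34 × 10^-3 = 4.48 × 10^-4 mol
[BrO3^-] = 4.48 × 10^-4 / 0.0248 = 0.0181 mol/L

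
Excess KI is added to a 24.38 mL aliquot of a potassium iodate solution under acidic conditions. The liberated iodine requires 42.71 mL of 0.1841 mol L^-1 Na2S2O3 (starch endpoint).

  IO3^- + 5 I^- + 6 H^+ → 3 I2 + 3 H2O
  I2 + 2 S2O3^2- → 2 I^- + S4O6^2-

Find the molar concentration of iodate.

n(S2O3^2-) = 0.04271 × 0.1841 = 7.863 × 10^-3 mol
n(I2) = n(S2O3^2-)/2 = 3.931 × 10^-3 mol
From the 1:3 ratio, n(IO3^-) in the aliquot = 1/3 × 3.931 × 10^-3 = 1.310 × 10^-3 mol
[IO3^-] = 1.310 × 10^-3 / 0.02438 = 0.05375 mol/L

0.05375 mol/L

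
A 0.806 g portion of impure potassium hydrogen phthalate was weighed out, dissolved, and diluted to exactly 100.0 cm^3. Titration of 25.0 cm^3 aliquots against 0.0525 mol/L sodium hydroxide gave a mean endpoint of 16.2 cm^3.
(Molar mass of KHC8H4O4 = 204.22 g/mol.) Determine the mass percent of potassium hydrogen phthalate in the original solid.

KHC8H4O4 + NaOH → KNaC8H4O4 + H2O
n(NaOH) per titration = 0.0162 × 0.0525 = 8.50 × 10^-4 mol
n(KHC8H4O4) in each aliquot = 8.50 × 10^-4 mol (1:1 ratio)
n(KHC8H4O4) in the whole flask = 8.50 × 10^-4 × 100.0/25.0 = 3.40 × 10^-3 mol
mass of KHC8H4O4 = 3.40 × 10^-3 × 204.22 = 0.695 g
% KHC8H4O4 = 0.695 / 0.806 × 100 = 86.2 %

86.2 %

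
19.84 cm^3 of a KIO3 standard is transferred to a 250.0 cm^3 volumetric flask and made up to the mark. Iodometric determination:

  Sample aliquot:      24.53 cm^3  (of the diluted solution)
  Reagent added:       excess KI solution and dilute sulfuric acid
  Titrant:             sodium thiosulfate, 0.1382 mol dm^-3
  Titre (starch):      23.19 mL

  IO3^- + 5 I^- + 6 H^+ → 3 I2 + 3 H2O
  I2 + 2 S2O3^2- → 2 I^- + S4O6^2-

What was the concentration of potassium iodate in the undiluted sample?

n(S2O3^2-) = 0.02319 × 0.1382 = 3.205 × 10^-3 mol
n(I2) = n(S2O3^2-)/2 = 1.602 × 10^-3 mol
From the 1:3 ratio, n(IO3^-) in the aliquot = 1/3 × 1.602 × 10^-3 = 5.341 × 10^-4 mol
[IO3^-]_dilute = 5.341 × 10^-4 / 0.02453 = 0.02178 mol/L
[IO3^-]_original = 0.02178 × 250.0/19.84 = 0.2744 mol/L

0.2744 mol/L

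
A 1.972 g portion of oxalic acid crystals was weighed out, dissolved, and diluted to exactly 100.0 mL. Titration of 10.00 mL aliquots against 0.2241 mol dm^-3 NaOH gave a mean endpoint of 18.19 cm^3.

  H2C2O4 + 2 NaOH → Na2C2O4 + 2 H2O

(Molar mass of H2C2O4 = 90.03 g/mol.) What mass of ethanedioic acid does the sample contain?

1.835 g

n(NaOH) per titration = 0.01819 × 0.2241 = 4.076 × 10^-3 mol
From the 1:2 ratio, n(H2C2O4) in each aliquot = 1/2 × 4.076 × 10^-3 = 2.038 × 10^-3 mol
n(H2C2O4) in the whole flask = 2.038 × 10^-3 × 100.0/10.00 = 0.02038 mol
mass of H2C2O4 = 0.02038 × 90.03 = 1.835 g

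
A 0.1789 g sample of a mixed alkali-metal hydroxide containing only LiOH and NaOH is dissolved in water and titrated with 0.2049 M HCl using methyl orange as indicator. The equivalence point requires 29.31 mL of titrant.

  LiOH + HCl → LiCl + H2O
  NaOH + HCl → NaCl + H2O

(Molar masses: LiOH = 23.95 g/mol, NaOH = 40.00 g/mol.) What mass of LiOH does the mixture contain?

0.09151 g

n(HCl) = 0.02931 × 0.2049 = 6.006 × 10^-3 mol
Let x = n(LiOH), y = n(NaOH).
Titrant: 1x + 1y = 6.006 × 10^-3;  mass: 23.95x + 40.00y = 0.1789
Solving, x = 3.821 × 10^-3 mol, y = 2.185 × 10^-3 mol
mass of LiOH = 3.821 × 10^-3 × 23.95 = 0.09151 g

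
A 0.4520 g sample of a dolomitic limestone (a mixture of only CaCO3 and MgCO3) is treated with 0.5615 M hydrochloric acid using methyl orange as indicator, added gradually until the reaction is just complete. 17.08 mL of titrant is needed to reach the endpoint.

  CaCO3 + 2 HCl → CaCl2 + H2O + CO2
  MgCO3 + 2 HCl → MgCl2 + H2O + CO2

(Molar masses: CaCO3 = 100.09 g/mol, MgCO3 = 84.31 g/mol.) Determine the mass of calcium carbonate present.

0.3027 g

n(HCl) = 0.01708 × 0.5615 = 9.590 × 10^-3 mol
Let x = n(CaCO3), y = n(MgCO3).
Titrant: 2x + 2y = 9.590 × 10^-3;  mass: 100.09x + 84.31y = 0.4520
Solving, x = 3.024 × 10^-3 mol, y = 1.771 × 10^-3 mol
mass of CaCO3 = 3.024 × 10^-3 × 100.09 = 0.3027 g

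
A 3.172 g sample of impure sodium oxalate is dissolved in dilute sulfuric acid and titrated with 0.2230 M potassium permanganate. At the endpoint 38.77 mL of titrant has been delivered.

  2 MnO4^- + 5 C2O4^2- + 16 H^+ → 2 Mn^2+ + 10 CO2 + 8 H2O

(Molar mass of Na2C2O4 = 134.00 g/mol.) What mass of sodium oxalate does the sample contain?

2.896 g

n(KMnO4) = 0.03877 L × 0.2230 mol/L = 8.646 × 10^-3 mol
From the 5:2 ratio, n(Na2C2O4) = 5/2 × 8.646 × 10^-3 = 0.02161 mol
mass of Na2C2O4 = 0.02161 × 134.00 g/mol = 2.896 g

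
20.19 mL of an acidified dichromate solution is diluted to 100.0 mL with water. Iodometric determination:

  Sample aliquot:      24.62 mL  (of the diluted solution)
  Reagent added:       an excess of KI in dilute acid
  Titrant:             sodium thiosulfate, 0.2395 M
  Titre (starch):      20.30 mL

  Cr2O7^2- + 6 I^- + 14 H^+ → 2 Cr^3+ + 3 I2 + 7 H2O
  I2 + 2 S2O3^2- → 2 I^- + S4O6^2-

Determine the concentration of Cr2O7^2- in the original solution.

0.1630 M

n(S2O3^2-) = 0.02030 × 0.2395 = 4.862 × 10^-3 mol
n(I2) = n(S2O3^2-)/2 = 2.431 × 10^-3 mol
From the 1:3 ratio, n(Cr2O7^2-) in the aliquot = 1/3 × 2.431 × 10^-3 = 8.103 × 10^-4 mol
[Cr2O7^2-]_dilute = 8.103 × 10^-4 / 0.02462 = 0.03291 mol/L
[Cr2O7^2-]_original = 0.03291 × 100.0/20.19 = 0.1630 mol/L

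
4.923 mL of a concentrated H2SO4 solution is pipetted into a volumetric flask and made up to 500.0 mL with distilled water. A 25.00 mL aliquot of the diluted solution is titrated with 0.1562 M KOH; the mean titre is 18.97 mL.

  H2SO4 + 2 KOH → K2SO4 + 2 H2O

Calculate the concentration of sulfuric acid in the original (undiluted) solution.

6.019 M

n(KOH) = 0.01897 × 0.1562 = 2.963 × 10^-3 mol
From the 1:2 ratio, n(H2SO4) in the aliquot = 1/2 × 2.963 × 10^-3 = 1.482 × 10^-3 mol
[H2SO4]_dilute = 1.482 × 10^-3 / 0.02500 = 0.05926 mol/L
Dilution factor = 500.0 / 4.923 = 101.6
[H2SO4]_stock = 0.05926 × 101.6 = 6.019 mol/L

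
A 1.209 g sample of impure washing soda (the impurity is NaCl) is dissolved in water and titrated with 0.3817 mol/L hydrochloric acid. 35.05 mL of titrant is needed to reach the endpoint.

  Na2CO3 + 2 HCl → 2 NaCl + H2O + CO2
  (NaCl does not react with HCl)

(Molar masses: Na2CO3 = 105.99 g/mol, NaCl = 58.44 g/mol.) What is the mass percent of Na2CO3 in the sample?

58.64 %

n(HCl) = 0.03505 × 0.3817 = 0.01338 mol
Let x = n(Na2CO3), y = n(NaCl).
Titrant: 2x = 0.01338;  mass: 105.99x + 58.44y = 1.209
Solving, x = 6.689 × 10^-3 mol, y = 8.556 × 10^-3 mol
mass of Na2CO3 = 6.689 × 10^-3 × 105.99 = 0.7090 g
% Na2CO3 = 0.7090 / 1.209 × 100 = 58.64 %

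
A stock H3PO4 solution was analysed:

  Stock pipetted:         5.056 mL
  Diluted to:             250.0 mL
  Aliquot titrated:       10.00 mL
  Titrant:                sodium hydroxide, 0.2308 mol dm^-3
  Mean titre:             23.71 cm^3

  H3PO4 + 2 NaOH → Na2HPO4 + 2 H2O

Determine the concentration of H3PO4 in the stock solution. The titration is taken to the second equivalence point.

13.53 mol/L

n(NaOH) = 0.02371 × 0.2308 = 5.472 × 10^-3 mol
From the 1:2 ratio, n(H3PO4) in the aliquot = 1/2 × 5.472 × 10^-3 = 2.736 × 10^-3 mol
[H3PO4]_dilute = 2.736 × 10^-3 / 0.01000 = 0.2736 mol/L
Dilution factor = 250.0 / 5.056 = 49.45
[H3PO4]_stock = 0.2736 × 49.45 = 13.53 mol/L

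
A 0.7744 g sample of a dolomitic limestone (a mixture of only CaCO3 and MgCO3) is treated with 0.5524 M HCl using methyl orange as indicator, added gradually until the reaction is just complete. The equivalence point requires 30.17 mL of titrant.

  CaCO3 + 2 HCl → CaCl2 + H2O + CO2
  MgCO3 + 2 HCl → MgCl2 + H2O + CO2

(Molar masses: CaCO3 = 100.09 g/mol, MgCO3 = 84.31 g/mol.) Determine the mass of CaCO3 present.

0.4557 g

n(HCl) = 0.03017 × 0.5524 = 0.01667 mol
Let x = n(CaCO3), y = n(MgCO3).
Titrant: 2x + 2y = 0.01667;  mass: 100.09x + 84.31y = 0.7744
Solving, x = 4.553 × 10^-3 mol, y = 3.780 × 10^-3 mol
mass of CaCO3 = 4.553 × 10^-3 × 100.09 = 0.4557 g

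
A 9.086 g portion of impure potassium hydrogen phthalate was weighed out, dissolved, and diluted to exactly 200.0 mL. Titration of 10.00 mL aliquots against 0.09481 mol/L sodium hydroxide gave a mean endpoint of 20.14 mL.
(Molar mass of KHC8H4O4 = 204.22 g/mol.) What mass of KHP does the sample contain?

KHC8H4O4 + NaOH → KNaC8H4O4 + H2O
n(NaOH) per titration = 0.02014 × 0.09481 = 1.909 × 10^-3 mol
n(KHC8H4O4) in each aliquot = 1.909 × 10^-3 mol (1:1 ratio)
n(KHC8H4O4) in the whole flask = 1.909 × 10^-3 × 200.0/10.00 = 0.03819 mol
mass of KHC8H4O4 = 0.03819 × 204.22 = 7.799 g

7.799 g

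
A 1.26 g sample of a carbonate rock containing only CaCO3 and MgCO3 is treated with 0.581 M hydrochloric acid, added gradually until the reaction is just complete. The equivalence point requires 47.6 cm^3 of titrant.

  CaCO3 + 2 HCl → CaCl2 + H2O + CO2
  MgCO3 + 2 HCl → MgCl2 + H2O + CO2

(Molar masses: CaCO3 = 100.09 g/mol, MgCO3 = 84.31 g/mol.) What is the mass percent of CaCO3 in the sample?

n(HCl) = 0.0476 × 0.581 = 0.0277 mol
Let x = n(CaCO3), y = n(MgCO3).
Titrant: 2x + 2y = 0.0277;  mass: 100.09x + 84.31y = 1.26
Solving, x = 5.97 × 10^-3 mol, y = 7.86 × 10^-3 mol
mass of CaCO3 = 5.97 × 10^-3 × 100.09 = 0.597 g
% CaCO3 = 0.597 / 1.26 × 100 = 47.4 %

47.4 %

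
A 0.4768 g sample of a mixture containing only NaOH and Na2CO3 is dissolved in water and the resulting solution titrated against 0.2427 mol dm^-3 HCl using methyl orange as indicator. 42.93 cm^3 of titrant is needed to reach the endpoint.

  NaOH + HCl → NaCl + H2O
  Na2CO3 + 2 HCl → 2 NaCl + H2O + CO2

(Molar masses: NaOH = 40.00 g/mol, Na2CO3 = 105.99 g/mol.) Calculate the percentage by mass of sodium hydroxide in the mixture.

48.65 %

n(HCl) = 0.04293 × 0.2427 = 0.01042 mol
Let x = n(NaOH), y = n(Na2CO3).
Titrant: 1x + 2y = 0.01042;  mass: 40.00x + 105.99y = 0.4768
Solving, x = 5.799 × 10^-3 mol, y = 2.310 × 10^-3 mol
mass of NaOH = 5.799 × 10^-3 × 40.00 = 0.2320 g
% NaOH = 0.2320 / 0.4768 × 100 = 48.65 %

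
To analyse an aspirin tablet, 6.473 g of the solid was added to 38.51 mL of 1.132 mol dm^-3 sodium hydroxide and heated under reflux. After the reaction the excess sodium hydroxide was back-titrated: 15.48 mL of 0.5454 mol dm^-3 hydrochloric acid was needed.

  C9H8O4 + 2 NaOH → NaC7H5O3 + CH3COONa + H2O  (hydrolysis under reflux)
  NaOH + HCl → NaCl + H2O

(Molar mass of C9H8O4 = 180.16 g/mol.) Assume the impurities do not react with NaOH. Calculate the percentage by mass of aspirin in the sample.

48.92 %

n(NaOH) added = 0.03851 × 1.132 = 0.04359 mol
n(HCl) used in back-titration = 0.01548 × 0.5454 = 8.443 × 10^-3 mol
n(NaOH) left over = 8.443 × 10^-3 mol (1:1 ratio)
n(NaOH) consumed by analyte = 0.04359 − 8.443 × 10^-3 = 0.03515 mol
From the 1:2 ratio, n(C9H8O4) = 1/2 × 0.03515 = 0.01758 mol
mass of C9H8O4 = 0.01758 × 180.16 = 3.166 g
% C9H8O4 = 3.166 / 6.473 × 100 = 48.92 %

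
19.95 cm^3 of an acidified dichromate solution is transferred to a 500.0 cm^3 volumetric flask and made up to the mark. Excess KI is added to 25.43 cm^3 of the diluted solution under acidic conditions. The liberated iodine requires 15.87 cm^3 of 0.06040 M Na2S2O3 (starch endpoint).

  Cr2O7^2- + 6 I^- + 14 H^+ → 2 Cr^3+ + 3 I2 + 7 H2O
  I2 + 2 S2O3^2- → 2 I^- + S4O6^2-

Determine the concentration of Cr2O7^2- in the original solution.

0.1575 M

n(S2O3^2-) = 0.01587 × 0.06040 = 9.585 × 10^-4 mol
n(I2) = n(S2O3^2-)/2 = 4.793 × 10^-4 mol
From the 1:3 ratio, n(Cr2O7^2-) in the aliquot = 1/3 × 4.793 × 10^-4 = 1.598 × 10^-4 mol
[Cr2O7^2-]_dilute = 1.598 × 10^-4 / 0.02543 = 0.006282 mol/L
[Cr2O7^2-]_original = 0.006282 × 500.0/19.95 = 0.1575 mol/L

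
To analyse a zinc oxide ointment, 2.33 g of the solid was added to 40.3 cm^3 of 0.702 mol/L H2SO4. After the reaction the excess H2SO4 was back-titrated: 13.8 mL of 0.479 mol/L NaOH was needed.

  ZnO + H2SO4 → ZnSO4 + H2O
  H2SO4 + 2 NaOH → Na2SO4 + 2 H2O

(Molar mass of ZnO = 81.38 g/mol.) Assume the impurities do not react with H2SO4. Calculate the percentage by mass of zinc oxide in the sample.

87.3 %

n(H2SO4) added = 0.0403 × 0.702 = 0.0283 mol
n(NaOH) used in back-titration = 0.0138 × 0.479 = 6.61 × 10^-3 mol
From the 1:2 ratio, n(H2SO4) left over = 1/2 × 6.61 × 10^-3 = 3.31 × 10^-3 mol
n(H2SO4) consumed by analyte = 0.0283 − 3.31 × 10^-3 = 0.0250 mol
n(ZnO) = 0.0250 mol (1:1 ratio)
mass of ZnO = 0.0250 × 81.38 = 2.03 g
% ZnO = 2.03 / 2.33 × 100 = 87.3 %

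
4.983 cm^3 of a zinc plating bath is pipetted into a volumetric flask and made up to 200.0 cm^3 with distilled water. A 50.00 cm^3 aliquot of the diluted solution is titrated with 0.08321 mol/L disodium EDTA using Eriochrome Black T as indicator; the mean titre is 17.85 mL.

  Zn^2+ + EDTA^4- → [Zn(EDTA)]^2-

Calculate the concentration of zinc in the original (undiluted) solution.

n(EDTA) = 0.01785 × 0.08321 = 1.485 × 10^-3 mol
n(Zn2+) in the aliquot = 1.485 × 10^-3 mol (1:1 ratio)
[Zn2+]_dilute = 1.485 × 10^-3 / 0.05000 = 0.02971 mol/L
Dilution factor = 200.0 / 4.983 = 40.14
[Zn2+]_stock = 0.02971 × 40.14 = 1.192 mol/L

1.192 mol/L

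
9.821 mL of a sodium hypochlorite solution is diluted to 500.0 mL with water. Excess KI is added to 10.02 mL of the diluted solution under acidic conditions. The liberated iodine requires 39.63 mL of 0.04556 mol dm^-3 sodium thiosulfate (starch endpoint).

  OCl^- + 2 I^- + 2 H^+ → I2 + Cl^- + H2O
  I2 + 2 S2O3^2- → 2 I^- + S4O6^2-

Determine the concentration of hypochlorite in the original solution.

4.587 mol/L

n(S2O3^2-) = 0.03963 × 0.04556 = 1.806 × 10^-3 mol
n(I2) = n(S2O3^2-)/2 = 9.028 × 10^-4 mol
n(OCl^-) in the aliquot = 9.028 × 10^-4 mol (1:1 ratio)
[OCl^-]_dilute = 9.028 × 10^-4 / 0.01002 = 0.09010 mol/L
[OCl^-]_original = 0.09010 × 500.0/9.821 = 4.587 mol/L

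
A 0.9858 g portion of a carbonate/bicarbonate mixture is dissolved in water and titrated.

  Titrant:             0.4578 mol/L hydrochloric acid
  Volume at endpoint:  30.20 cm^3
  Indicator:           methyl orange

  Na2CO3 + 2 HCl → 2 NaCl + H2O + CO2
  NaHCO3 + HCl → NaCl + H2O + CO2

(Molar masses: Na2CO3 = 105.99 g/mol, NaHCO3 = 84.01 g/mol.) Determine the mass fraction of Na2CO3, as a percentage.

30.45 %

n(HCl) = 0.03020 × 0.4578 = 0.01383 mol
Let x = n(Na2CO3), y = n(NaHCO3).
Titrant: 2x + 1y = 0.01383;  mass: 105.99x + 84.01y = 0.9858
Solving, x = 2.832 × 10^-3 mol, y = 8.161 × 10^-3 mol
mass of Na2CO3 = 2.832 × 10^-3 × 105.99 = 0.3002 g
% Na2CO3 = 0.3002 / 0.9858 × 100 = 30.45 %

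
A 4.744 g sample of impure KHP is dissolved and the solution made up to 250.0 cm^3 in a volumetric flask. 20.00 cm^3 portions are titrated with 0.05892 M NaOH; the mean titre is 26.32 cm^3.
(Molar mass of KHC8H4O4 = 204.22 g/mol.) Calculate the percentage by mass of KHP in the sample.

KHC8H4O4 + NaOH → KNaC8H4O4 + H2O
n(NaOH) per titration = 0.02632 × 0.05892 = 1.551 × 10^-3 mol
n(KHC8H4O4) in each aliquot = 1.551 × 10^-3 mol (1:1 ratio)
n(KHC8H4O4) in the whole flask = 1.551 × 10^-3 × 250.0/20.00 = 0.01938 mol
mass of KHC8H4O4 = 0.01938 × 204.22 = 3.959 g
% KHC8H4O4 = 3.959 / 4.744 × 100 = 83.45 %

83.45 %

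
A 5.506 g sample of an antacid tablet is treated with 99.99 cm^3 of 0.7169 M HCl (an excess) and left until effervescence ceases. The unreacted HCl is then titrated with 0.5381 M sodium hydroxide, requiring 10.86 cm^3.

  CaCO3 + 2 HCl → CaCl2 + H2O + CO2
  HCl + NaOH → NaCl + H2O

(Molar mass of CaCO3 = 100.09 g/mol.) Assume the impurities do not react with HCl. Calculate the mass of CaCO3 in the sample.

n(HCl) added = 0.09999 × 0.7169 = 0.07168 mol
n(NaOH) used in back-titration = 0.01086 × 0.5381 = 5.844 × 10^-3 mol
n(HCl) left over = 5.844 × 10^-3 mol (1:1 ratio)
n(HCl) consumed by analyte = 0.07168 − 5.844 × 10^-3 = 0.06584 mol
From the 1:2 ratio, n(CaCO3) = 1/2 × 0.06584 = 0.03292 mol
mass of CaCO3 = 0.03292 × 100.09 = 3.295 g

3.295 g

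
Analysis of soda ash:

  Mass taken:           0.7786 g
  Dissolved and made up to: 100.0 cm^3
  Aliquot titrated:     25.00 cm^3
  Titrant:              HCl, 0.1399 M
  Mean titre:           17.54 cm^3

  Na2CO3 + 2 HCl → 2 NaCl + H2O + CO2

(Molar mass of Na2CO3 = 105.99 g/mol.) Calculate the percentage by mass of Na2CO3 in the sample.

n(HCl) per titration = 0.01754 × 0.1399 = 2.454 × 10^-3 mol
From the 1:2 ratio, n(Na2CO3) in each aliquot = 1/2 × 2.454 × 10^-3 = 1.227 × 10^-3 mol
n(Na2CO3) in the whole flask = 1.227 × 10^-3 × 100.0/25.00 = 4.908 × 10^-3 mol
mass of Na2CO3 = 4.908 × 10^-3 × 105.99 = 0.5202 g
% Na2CO3 = 0.5202 / 0.7786 × 100 = 66.81 %

66.81 %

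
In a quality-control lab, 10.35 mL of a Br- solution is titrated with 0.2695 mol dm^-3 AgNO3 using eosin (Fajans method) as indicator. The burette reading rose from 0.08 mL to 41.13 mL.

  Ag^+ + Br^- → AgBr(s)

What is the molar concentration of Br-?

1.069 mol/L

n(AgNO3) = 0.04105 L × 0.2695 mol/L = 0.01106 mol
n(Br-) = 0.01106 mol (1:1 mole ratio)
[Br-] = 0.01106 mol / 0.01035 L = 1.069 mol/L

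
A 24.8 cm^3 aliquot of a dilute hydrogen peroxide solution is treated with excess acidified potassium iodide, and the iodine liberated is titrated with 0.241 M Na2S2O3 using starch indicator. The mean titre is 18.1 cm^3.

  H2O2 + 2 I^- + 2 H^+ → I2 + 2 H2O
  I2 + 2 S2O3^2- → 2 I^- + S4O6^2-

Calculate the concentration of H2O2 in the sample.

0.0879 M

n(S2O3^2-) = 0.0181 × 0.241 = 4.36 × 10^-3 mol
n(I2) = n(S2O3^2-)/2 = 2.18 × 10^-3 mol
n(H2O2) in the aliquot = 2.18 × 10^-3 mol (1:1 ratio)
[H2O2] = 2.18 × 10^-3 / 0.0248 = 0.0879 mol/L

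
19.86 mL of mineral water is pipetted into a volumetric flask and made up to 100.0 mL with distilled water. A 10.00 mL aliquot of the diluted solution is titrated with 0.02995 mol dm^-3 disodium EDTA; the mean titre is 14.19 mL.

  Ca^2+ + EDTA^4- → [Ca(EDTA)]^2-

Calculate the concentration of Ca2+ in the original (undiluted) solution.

n(EDTA) = 0.01419 × 0.02995 = 4.250 × 10^-4 mol
n(Ca2+) in the aliquot = 4.250 × 10^-4 mol (1:1 ratio)
[Ca2+]_dilute = 4.250 × 10^-4 / 0.01000 = 0.04250 mol/L
Dilution factor = 100.0 / 19.86 = 5.035
[Ca2+]_stock = 0.04250 × 5.035 = 0.2140 mol/L

0.2140 mol/L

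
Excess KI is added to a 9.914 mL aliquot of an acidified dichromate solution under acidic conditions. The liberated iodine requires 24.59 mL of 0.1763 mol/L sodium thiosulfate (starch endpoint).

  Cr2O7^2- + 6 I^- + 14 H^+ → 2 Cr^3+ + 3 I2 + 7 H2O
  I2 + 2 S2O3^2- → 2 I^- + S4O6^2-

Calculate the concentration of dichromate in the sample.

0.07288 mol/L

n(S2O3^2-) = 0.02459 × 0.1763 = 4.335 × 10^-3 mol
n(I2) = n(S2O3^2-)/2 = 2.168 × 10^-3 mol
From the 1:3 ratio, n(Cr2O7^2-) in the aliquot = 1/3 × 2.168 × 10^-3 = 7.225 × 10^-4 mol
[Cr2O7^2-] = 7.225 × 10^-4 / 0.009914 = 0.07288 mol/L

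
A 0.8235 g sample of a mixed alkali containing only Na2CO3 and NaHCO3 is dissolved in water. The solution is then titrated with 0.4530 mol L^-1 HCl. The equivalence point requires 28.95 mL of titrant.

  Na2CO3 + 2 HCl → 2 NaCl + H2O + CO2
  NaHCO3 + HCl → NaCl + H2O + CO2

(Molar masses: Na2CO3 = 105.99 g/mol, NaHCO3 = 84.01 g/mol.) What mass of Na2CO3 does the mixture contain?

n(HCl) = 0.02895 × 0.4530 = 0.01311 mol
Let x = n(Na2CO3), y = n(NaHCO3).
Titrant: 2x + 1y = 0.01311;  mass: 105.99x + 84.01y = 0.8235
Solving, x = 4.486 × 10^-3 mol, y = 4.143 × 10^-3 mol
mass of Na2CO3 = 4.486 × 10^-3 × 105.99 = 0.4754 g

0.4754 g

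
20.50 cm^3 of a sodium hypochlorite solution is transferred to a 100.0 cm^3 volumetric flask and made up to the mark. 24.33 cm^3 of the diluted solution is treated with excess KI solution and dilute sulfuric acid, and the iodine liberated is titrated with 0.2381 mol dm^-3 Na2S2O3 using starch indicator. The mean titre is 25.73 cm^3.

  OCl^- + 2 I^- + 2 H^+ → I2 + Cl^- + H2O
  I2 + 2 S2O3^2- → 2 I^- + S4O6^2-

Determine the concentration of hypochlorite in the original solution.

0.6141 mol/L

n(S2O3^2-) = 0.02573 × 0.2381 = 6.126 × 10^-3 mol
n(I2) = n(S2O3^2-)/2 = 3.063 × 10^-3 mol
n(OCl^-) in the aliquot = 3.063 × 10^-3 mol (1:1 ratio)
[OCl^-]_dilute = 3.063 × 10^-3 / 0.02433 = 0.1259 mol/L
[OCl^-]_original = 0.1259 × 100.0/20.50 = 0.6141 mol/L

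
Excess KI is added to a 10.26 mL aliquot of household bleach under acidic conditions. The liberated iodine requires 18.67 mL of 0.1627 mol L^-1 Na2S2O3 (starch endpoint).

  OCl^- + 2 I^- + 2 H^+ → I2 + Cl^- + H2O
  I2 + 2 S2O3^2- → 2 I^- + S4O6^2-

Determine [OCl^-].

n(S2O3^2-) = 0.01867 × 0.1627 = 3.038 × 10^-3 mol
n(I2) = n(S2O3^2-)/2 = 1.519 × 10^-3 mol
n(OCl^-) in the aliquot = 1.519 × 10^-3 mol (1:1 ratio)
[OCl^-] = 1.519 × 10^-3 / 0.01026 = 0.1480 mol/L

0.1480 mol/L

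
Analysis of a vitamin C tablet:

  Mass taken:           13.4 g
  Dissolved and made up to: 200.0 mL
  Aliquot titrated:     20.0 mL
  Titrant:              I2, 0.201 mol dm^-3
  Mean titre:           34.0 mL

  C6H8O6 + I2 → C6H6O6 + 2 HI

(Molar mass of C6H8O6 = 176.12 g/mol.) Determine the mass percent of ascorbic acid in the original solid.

89.8 %

n(I2) per titration = 0.0340 × 0.201 = 6.83 × 10^-3 mol
n(C6H8O6) in each aliquot = 6.83 × 10^-3 mol (1:1 ratio)
n(C6H8O6) in the whole flask = 6.83 × 10^-3 × 200.0/20.0 = 0.0683 mol
mass of C6H8O6 = 0.0683 × 176.12 = 12.0 g
% C6H8O6 = 12.0 / 13.4 × 100 = 89.8 %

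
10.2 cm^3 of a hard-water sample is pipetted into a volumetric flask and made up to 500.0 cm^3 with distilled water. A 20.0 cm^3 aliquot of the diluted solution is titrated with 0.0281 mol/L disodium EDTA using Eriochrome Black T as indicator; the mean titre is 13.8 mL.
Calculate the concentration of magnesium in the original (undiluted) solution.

Mg^2+ + EDTA^4- → [Mg(EDTA)]^2-
n(EDTA) = 0.0138 × 0.0281 = 3.88 × 10^-4 mol
n(Mg2+) in the aliquot = 3.88 × 10^-4 mol (1:1 ratio)
[Mg2+]_dilute = 3.88 × 10^-4 / 0.0200 = 0.0194 mol/L
Dilution factor = 500.0 / 10.2 = 49.02
[Mg2+]_stock = 0.0194 × 49.02 = 0.950 mol/L

0.950 mol/L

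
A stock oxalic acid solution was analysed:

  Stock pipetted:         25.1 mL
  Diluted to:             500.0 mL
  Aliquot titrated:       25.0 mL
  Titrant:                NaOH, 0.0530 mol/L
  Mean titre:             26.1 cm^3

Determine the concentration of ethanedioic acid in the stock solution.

H2C2O4 + 2 NaOH → Na2C2O4 + 2 H2O
n(NaOH) = 0.0261 × 0.0530 = 1.38 × 10^-3 mol
From the 1:2 ratio, n(H2C2O4) in the aliquot = 1/2 × 1.38 × 10^-3 = 6.92 × 10^-4 mol
[H2C2O4]_dilute = 6.92 × 10^-4 / 0.0250 = 0.0277 mol/L
Dilution factor = 500.0 / 25.1 = 19.92
[H2C2O4]_stock = 0.0277 × 19.92 = 0.551 mol/L

0.551 mol/L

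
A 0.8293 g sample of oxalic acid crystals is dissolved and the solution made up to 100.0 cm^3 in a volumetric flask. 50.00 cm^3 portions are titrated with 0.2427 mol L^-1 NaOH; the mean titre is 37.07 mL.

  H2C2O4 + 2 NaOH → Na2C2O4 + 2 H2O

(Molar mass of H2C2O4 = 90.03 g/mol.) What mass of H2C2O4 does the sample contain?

n(NaOH) per titration = 0.03707 × 0.2427 = 8.997 × 10^-3 mol
From the 1:2 ratio, n(H2C2O4) in each aliquot = 1/2 × 8.997 × 10^-3 = 4.498 × 10^-3 mol
n(H2C2O4) in the whole flask = 4.498 × 10^-3 × 100.0/50.00 = 8.997 × 10^-3 mol
mass of H2C2O4 = 8.997 × 10^-3 × 90.03 = 0.8100 g

0.8100 g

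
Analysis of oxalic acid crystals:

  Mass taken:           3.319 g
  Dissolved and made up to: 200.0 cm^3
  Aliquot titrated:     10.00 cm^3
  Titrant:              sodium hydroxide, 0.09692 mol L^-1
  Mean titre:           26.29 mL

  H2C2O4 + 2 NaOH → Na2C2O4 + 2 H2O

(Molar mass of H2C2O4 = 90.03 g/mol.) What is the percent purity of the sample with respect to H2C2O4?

69.12 %

n(NaOH) per titration = 0.02629 × 0.09692 = 2.548 × 10^-3 mol
From the 1:2 ratio, n(H2C2O4) in each aliquot = 1/2 × 2.548 × 10^-3 = 1.274 × 10^-3 mol
n(H2C2O4) in the whole flask = 1.274 × 10^-3 × 200.0/10.00 = 0.02548 mol
mass of H2C2O4 = 0.02548 × 90.03 = 2.294 g
% H2C2O4 = 2.294 / 3.319 × 100 = 69.12 %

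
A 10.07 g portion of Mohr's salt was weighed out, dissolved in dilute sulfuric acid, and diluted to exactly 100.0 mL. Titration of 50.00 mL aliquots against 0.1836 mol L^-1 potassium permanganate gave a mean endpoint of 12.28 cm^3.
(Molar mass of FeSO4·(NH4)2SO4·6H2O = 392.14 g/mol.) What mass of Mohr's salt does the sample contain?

MnO4^- + 5 Fe^2+ + 8 H^+ → Mn^2+ + 5 Fe^3+ + 4 H2O
n(KMnO4) per titration = 0.01228 × 0.1836 = 2.255 × 10^-3 mol
From the 5:1 ratio, n(FeSO4·(NH4)2SO4·6H2O) in each aliquot = 5/1 × 2.255 × 10^-3 = 0.01127 mol
n(FeSO4·(NH4)2SO4·6H2O) in the whole flask = 0.01127 × 100.0/50.00 = 0.02255 mol
mass of FeSO4·(NH4)2SO4·6H2O = 0.02255 × 392.14 = 8.841 g

8.841 g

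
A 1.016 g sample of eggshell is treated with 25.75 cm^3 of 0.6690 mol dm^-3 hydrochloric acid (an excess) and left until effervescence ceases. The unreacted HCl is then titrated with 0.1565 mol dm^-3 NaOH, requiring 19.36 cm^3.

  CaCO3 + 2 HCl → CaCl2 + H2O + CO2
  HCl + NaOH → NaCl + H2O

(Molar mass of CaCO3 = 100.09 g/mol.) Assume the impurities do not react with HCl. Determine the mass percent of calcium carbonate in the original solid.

n(HCl) added = 0.02575 × 0.6690 = 0.01723 mol
n(NaOH) used in back-titration = 0.01936 × 0.1565 = 3.030 × 10^-3 mol
n(HCl) left over = 3.030 × 10^-3 mol (1:1 ratio)
n(HCl) consumed by analyte = 0.01723 − 3.030 × 10^-3 = 0.01420 mol
From the 1:2 ratio, n(CaCO3) = 1/2 × 0.01420 = 7.098 × 10^-3 mol
mass of CaCO3 = 7.098 × 10^-3 × 100.09 = 0.7105 g
% CaCO3 = 0.7105 / 1.016 × 100 = 69.93 %

69.93 %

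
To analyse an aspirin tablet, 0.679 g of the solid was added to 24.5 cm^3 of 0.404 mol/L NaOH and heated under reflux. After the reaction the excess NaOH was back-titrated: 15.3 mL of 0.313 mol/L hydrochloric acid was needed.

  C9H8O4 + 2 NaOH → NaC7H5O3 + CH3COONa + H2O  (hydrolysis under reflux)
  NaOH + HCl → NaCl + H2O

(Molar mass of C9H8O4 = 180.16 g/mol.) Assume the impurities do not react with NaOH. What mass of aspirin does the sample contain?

0.460 g

n(NaOH) added = 0.0245 × 0.404 = 9.90 × 10^-3 mol
n(HCl) used in back-titration = 0.0153 × 0.313 = 4.79 × 10^-3 mol
n(NaOH) left over = 4.79 × 10^-3 mol (1:1 ratio)
n(NaOH) consumed by analyte = 9.90 × 10^-3 − 4.79 × 10^-3 = 5.11 × 10^-3 mol
From the 1:2 ratio, n(C9H8O4) = 1/2 × 5.11 × 10^-3 = 2.55 × 10^-3 mol
mass of C9H8O4 = 2.55 × 10^-3 × 180.16 = 0.460 g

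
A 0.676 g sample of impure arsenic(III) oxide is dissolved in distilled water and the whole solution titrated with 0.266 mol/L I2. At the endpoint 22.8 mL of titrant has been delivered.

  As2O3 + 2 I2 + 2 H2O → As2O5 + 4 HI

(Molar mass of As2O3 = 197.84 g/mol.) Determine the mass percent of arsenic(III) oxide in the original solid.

88.7 %

n(I2) = 0.0228 L × 0.266 mol/L = 6.06 × 10^-3 mol
From the 1:2 ratio, n(As2O3) = 1/2 × 6.06 × 10^-3 = 3.03 × 10^-3 mol
mass of As2O3 = 3.03 × 10^-3 × 197.84 g/mol = 0.600 g
% As2O3 = 0.600 / 0.676 × 100 = 88.7 %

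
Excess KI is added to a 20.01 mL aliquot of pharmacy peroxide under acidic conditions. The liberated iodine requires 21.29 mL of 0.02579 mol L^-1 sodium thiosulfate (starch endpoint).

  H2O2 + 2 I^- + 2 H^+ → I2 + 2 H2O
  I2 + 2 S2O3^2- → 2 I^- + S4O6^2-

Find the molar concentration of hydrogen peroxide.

n(S2O3^2-) = 0.02129 × 0.02579 = 5.491 × 10^-4 mol
n(I2) = n(S2O3^2-)/2 = 2.745 × 10^-4 mol
n(H2O2) in the aliquot = 2.745 × 10^-4 mol (1:1 ratio)
[H2O2] = 2.745 × 10^-4 / 0.02001 = 0.01372 mol/L

0.01372 mol/L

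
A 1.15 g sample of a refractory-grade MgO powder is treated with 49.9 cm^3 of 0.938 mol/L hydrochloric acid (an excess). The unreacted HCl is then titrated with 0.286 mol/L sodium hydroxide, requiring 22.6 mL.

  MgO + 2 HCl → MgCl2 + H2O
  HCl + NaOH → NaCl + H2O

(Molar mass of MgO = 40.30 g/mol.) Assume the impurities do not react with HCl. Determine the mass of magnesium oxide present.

n(HCl) added = 0.0499 × 0.938 = 0.0468 mol
n(NaOH) used in back-titration = 0.0226 × 0.286 = 6.46 × 10^-3 mol
n(HCl) left over = 6.46 × 10^-3 mol (1:1 ratio)
n(HCl) consumed by analyte = 0.0468 − 6.46 × 10^-3 = 0.0403 mol
From the 1:2 ratio, n(MgO) = 1/2 × 0.0403 = 0.0202 mol
mass of MgO = 0.0202 × 40.30 = 0.813 g

0.813 g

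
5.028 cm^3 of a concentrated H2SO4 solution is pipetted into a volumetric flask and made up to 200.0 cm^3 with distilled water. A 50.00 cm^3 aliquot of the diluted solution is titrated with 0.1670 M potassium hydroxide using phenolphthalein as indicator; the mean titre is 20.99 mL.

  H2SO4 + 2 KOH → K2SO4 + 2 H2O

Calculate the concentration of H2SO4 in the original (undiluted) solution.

n(KOH) = 0.02099 × 0.1670 = 3.505 × 10^-3 mol
From the 1:2 ratio, n(H2SO4) in the aliquot = 1/2 × 3.505 × 10^-3 = 1.753 × 10^-3 mol
[H2SO4]_dilute = 1.753 × 10^-3 / 0.05000 = 0.03505 mol/L
Dilution factor = 200.0 / 5.028 = 39.78
[H2SO4]_stock = 0.03505 × 39.78 = 1.394 mol/L

1.394 M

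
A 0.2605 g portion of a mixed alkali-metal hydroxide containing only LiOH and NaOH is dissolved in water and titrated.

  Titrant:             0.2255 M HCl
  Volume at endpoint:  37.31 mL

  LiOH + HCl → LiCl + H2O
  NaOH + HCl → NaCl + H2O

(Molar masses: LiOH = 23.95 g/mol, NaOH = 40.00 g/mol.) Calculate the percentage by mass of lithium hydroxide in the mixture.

43.56 %

n(HCl) = 0.03731 × 0.2255 = 8.413 × 10^-3 mol
Let x = n(LiOH), y = n(NaOH).
Titrant: 1x + 1y = 8.413 × 10^-3;  mass: 23.95x + 40.00y = 0.2605
Solving, x = 4.737 × 10^-3 mol, y = 3.676 × 10^-3 mol
mass of LiOH = 4.737 × 10^-3 × 23.95 = 0.1135 g
% LiOH = 0.1135 / 0.2605 × 100 = 43.56 %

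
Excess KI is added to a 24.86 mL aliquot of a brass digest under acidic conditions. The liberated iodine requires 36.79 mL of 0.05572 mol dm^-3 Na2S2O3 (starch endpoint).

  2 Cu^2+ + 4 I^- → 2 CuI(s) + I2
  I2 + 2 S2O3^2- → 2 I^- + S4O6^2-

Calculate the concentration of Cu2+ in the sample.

n(S2O3^2-) = 0.03679 × 0.05572 = 2.050 × 10^-3 mol
n(I2) = n(S2O3^2-)/2 = 1.025 × 10^-3 mol
From the 2:1 ratio, n(Cu2+) in the aliquot = 2/1 × 1.025 × 10^-3 = 2.050 × 10^-3 mol
[Cu2+] = 2.050 × 10^-3 / 0.02486 = 0.08246 mol/L

0.08246 mol/L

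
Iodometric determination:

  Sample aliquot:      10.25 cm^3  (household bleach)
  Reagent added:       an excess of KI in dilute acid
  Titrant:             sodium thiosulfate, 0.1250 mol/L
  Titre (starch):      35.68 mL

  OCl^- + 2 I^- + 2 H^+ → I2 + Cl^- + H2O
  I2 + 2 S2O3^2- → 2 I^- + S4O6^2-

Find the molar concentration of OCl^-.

n(S2O3^2-) = 0.03568 × 0.1250 = 4.460 × 10^-3 mol
n(I2) = n(S2O3^2-)/2 = 2.230 × 10^-3 mol
n(OCl^-) in the aliquot = 2.230 × 10^-3 mol (1:1 ratio)
[OCl^-] = 2.230 × 10^-3 / 0.01025 = 0.2176 mol/L

0.2176 mol/L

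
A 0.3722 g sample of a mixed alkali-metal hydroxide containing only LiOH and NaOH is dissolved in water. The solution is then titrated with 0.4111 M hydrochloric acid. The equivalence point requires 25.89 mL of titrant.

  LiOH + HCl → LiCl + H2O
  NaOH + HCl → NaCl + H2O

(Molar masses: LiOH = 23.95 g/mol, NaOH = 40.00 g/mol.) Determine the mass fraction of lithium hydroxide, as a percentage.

21.46 %

n(HCl) = 0.02589 × 0.4111 = 0.01064 mol
Let x = n(LiOH), y = n(NaOH).
Titrant: 1x + 1y = 0.01064;  mass: 23.95x + 40.00y = 0.3722
Solving, x = 3.336 × 10^-3 mol, y = 7.308 × 10^-3 mol
mass of LiOH = 3.336 × 10^-3 × 23.95 = 0.07989 g
% LiOH = 0.07989 / 0.3722 × 100 = 21.46 %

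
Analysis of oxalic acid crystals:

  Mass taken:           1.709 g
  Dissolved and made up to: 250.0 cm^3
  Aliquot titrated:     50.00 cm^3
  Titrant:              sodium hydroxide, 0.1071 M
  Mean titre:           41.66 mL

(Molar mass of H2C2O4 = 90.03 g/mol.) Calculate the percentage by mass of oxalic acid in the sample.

58.76 %

H2C2O4 + 2 NaOH → Na2C2O4 + 2 H2O
n(NaOH) per titration = 0.04166 × 0.1071 = 4.462 × 10^-3 mol
From the 1:2 ratio, n(H2C2O4) in each aliquot = 1/2 × 4.462 × 10^-3 = 2.231 × 10^-3 mol
n(H2C2O4) in the whole flask = 2.231 × 10^-3 × 250.0/50.00 = 0.01115 mol
mass of H2C2O4 = 0.01115 × 90.03 = 1.004 g
% H2C2O4 = 1.004 / 1.709 × 100 = 58.76 %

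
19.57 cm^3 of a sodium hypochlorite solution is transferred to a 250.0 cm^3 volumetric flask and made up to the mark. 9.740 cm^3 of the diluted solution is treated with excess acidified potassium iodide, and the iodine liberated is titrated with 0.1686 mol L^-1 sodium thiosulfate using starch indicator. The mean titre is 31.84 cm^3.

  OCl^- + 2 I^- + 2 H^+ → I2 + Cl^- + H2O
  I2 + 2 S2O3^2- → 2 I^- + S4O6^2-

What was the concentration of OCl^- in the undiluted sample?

3.520 mol/L

n(S2O3^2-) = 0.03184 × 0.1686 = 5.368 × 10^-3 mol
n(I2) = n(S2O3^2-)/2 = 2.684 × 10^-3 mol
n(OCl^-) in the aliquot = 2.684 × 10^-3 mol (1:1 ratio)
[OCl^-]_dilute = 2.684 × 10^-3 / 0.009740 = 0.2756 mol/L
[OCl^-]_original = 0.2756 × 250.0/19.57 = 3.520 mol/L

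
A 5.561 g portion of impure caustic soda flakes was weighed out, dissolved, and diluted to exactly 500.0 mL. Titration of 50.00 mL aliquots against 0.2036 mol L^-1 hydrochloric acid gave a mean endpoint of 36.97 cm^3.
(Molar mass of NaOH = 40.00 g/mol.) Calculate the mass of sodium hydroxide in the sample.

3.011 g

NaOH + HCl → NaCl + H2O
n(HCl) per titration = 0.03697 × 0.2036 = 7.527 × 10^-3 mol
n(NaOH) in each aliquot = 7.527 × 10^-3 mol (1:1 ratio)
n(NaOH) in the whole flask = 7.527 × 10^-3 × 500.0/50.00 = 0.07527 mol
mass of NaOH = 0.07527 × 40.00 = 3.011 g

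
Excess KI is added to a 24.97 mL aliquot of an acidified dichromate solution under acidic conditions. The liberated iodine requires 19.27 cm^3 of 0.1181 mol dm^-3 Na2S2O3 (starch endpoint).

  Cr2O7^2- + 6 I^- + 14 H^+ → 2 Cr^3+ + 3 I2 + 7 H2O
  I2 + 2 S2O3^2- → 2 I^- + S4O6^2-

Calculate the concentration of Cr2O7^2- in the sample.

n(S2O3^2-) = 0.01927 × 0.1181 = 2.276 × 10^-3 mol
n(I2) = n(S2O3^2-)/2 = 1.138 × 10^-3 mol
From the 1:3 ratio, n(Cr2O7^2-) in the aliquot = 1/3 × 1.138 × 10^-3 = 3.793 × 10^-4 mol
[Cr2O7^2-] = 3.793 × 10^-4 / 0.02497 = 0.01519 mol/L

0.01519 mol/L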